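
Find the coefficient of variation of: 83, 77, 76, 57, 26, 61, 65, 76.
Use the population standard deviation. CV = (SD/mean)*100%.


Mean = 65.1250
SD = 16.9959
CV = (16.9959/65.1250)*100 = 26.0973%

CV = 26.0973%


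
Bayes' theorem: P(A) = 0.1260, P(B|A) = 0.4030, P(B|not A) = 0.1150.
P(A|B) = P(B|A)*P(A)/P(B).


P(B) = P(B|A)*P(A) + P(B|A')*P(A')
= 0.4030*0.1260 + 0.1150*0.8740
= 0.050778 + 0.100510 = 0.151288
P(A|B) = 0.050778/0.151288 = 0.3356

P(A|B) = 0.3356


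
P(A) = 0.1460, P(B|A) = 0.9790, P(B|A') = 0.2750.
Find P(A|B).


P(B) = P(B|A)*P(A) + P(B|A')*P(A')
= 0.9790*0.1460 + 0.2750*0.8540
= 0.142934 + 0.234850 = 0.377784
P(A|B) = 0.142934/0.377784 = 0.3783

P(A|B) = 0.3783


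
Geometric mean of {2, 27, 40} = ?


Product = 2 × 27 × 40 = 2160
GM = 2160^(1/3) = 12.9266

GM = 12.9266


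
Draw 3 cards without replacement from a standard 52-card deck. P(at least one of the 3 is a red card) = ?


P(at least one) = 1 - P(none)
P(none) = (26/52) × (25/51) × (24/50) = 0.117647
P(at least one) = 1 - 0.117647 = 0.8824

P = 0.8824


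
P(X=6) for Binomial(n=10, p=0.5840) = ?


C(10,6) = 210
p^6 = 0.039671
(1-p)^4 = 0.029948
P = 210 * 0.039671 * 0.029948 = 0.2495

P(X=6) = 0.2495


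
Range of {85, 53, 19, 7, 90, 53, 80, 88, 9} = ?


Max = 90, Min = 7
Range = 90 - 7 = 83

Range = 83


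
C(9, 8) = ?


C(9,8) = 9!/(8! × 1!)
= 362880/(40320 × 1)
= 9

C(9,8) = 9


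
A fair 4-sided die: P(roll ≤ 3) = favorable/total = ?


Favorable outcomes (roll ≤ 3): 3
Total outcomes = 4
P = 3/4 = 0.7500

P = 0.7500


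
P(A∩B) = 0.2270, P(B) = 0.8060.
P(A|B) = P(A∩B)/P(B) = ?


P(A|B) = 0.2270/0.8060 = 0.2816

P(A|B) = 0.2816


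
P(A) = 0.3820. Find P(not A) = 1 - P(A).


P(not A) = 1 - 0.3820 = 0.6180

P(not A) = 0.6180


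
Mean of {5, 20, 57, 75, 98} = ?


Sum = 5 + 20 + 57 + 75 + 98 = 255
n = 5
Mean = 255/5 = 51.0000

Mean = 51.0000


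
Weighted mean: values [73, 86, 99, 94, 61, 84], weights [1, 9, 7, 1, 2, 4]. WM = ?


Numerator = 73*1 + 86*9 + 99*7 + 94*1 + 61*2 + 84*4 = 2092
Denominator = 1 + 9 + 7 + 1 + 2 + 4 = 24
WM = 2092/24 = 87.1667

WM = 87.1667


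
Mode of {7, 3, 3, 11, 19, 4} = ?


Frequencies: 3:2, 4:1, 7:1, 11:1, 19:1
Max frequency = 2
Mode = 3

Mode = 3


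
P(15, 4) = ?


P(15,4) = 15!/11!
= 1307674368000/39916800
= 32760

P(15,4) = 32760


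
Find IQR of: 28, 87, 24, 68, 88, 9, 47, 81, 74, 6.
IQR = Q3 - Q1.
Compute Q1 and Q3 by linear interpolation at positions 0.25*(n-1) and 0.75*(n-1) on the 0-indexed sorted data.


Sorted: 6, 9, 24, 28, 47, 68, 74, 81, 87, 88
Q1 (25th %ile) = 25.0000
Q3 (75th %ile) = 79.2500
IQR = 79.2500 - 25.0000 = 54.2500

IQR = 54.2500


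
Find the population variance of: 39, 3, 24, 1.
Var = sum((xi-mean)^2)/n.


Mean = 16.7500
Squared deviations: 495.0625, 189.0625, 52.5625, 248.0625
Sum = 984.7500
Variance = 984.7500/4 = 246.1875

Variance = 246.1875


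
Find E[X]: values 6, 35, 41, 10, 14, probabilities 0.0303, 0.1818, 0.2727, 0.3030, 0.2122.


E[X] = 6*0.0303 + 35*0.1818 + 41*0.2727 + 10*0.3030 + 14*0.2122
= 0.1818 + 6.3630 + 11.1807 + 3.0300 + 2.9708
= 23.7263

E[X] = 23.7263


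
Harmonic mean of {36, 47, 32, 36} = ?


Sum of reciprocals = 1/36 + 1/47 + 1/32 + 1/36 = 0.108082
HM = 4/0.108082 = 37.0089

HM = 37.0089


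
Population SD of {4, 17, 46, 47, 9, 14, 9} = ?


Mean = 20.8571
Variance = 277.5510
SD = sqrt(277.5510) = 16.6599

SD = 16.6599


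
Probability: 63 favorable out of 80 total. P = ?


P = 63/80 = 0.7875

P = 0.7875


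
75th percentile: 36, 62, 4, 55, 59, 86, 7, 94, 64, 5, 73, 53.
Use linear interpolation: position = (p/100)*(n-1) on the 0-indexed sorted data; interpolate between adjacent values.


Sorted: 4, 5, 7, 36, 53, 55, 59, 62, 64, 73, 86, 94
n = 12
Index = 75/100 * 11 = 8.2500
Lower = data[8] = 64, Upper = data[9] = 73
P75 = 64 + 0.2500*(9) = 66.2500

P75 = 66.2500


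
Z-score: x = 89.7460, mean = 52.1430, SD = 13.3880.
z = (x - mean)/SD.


z = (89.7460 - 52.1430)/13.3880
= 37.6030/13.3880
= 2.8087

z = 2.8087


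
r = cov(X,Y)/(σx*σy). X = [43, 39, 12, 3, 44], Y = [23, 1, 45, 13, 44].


Mean X = 28.2000, Mean Y = 25.2000
SD X = 17.220918, SD Y = 17.232527
Cov = -2.040000
r = -2.040000/(17.220918*17.232527) = -0.0069

r = -0.0069


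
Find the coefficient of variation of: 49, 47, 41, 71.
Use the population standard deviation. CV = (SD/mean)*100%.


Mean = 52.0000
SD = 11.3578
CV = (11.3578/52.0000)*100 = 21.8420%

CV = 21.8420%


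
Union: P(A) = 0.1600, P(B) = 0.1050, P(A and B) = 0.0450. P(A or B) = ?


P(A∪B) = 0.1600 + 0.1050 - 0.0450
= 0.2650 - 0.0450
= 0.2200

P(A∪B) = 0.2200


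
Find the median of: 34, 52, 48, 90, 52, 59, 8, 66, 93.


Sorted: 8, 34, 48, 52, 52, 59, 66, 90, 93
n = 9 (odd)
Middle value = 52

Median = 52


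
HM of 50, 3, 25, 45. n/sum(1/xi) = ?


Sum of reciprocals = 1/50 + 1/3 + 1/25 + 1/45 = 0.415556
HM = 4/0.415556 = 9.6257

HM = 9.6257


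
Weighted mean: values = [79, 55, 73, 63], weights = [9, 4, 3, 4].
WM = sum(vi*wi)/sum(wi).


Numerator = 79*9 + 55*4 + 73*3 + 63*4 = 1402
Denominator = 9 + 4 + 3 + 4 = 20
WM = 1402/20 = 70.1000

WM = 70.1000


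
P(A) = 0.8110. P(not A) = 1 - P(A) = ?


P(not A) = 1 - 0.8110 = 0.1890

P(not A) = 0.1890


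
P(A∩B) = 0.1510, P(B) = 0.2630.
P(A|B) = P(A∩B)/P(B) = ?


P(A|B) = 0.1510/0.2630 = 0.5741

P(A|B) = 0.5741


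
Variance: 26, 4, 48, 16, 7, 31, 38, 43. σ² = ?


Mean = 26.6250
Squared deviations: 0.3906, 511.8906, 456.8906, 112.8906, 385.1406, 19.1406, 129.3906, 268.1406
Sum = 1883.8750
Variance = 1883.8750/8 = 235.4844

Variance = 235.4844


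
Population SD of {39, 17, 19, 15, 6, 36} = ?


Mean = 22.0000
Variance = 137.3333
SD = sqrt(137.3333) = 11.7189

SD = 11.7189


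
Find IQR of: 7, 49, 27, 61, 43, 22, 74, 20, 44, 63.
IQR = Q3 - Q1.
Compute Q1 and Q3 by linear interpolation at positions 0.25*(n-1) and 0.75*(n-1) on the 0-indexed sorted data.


Sorted: 7, 20, 22, 27, 43, 44, 49, 61, 63, 74
Q1 (25th %ile) = 23.2500
Q3 (75th %ile) = 58.0000
IQR = 58.0000 - 23.2500 = 34.7500

IQR = 34.7500


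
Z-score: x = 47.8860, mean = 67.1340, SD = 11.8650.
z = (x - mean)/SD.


z = (47.8860 - 67.1340)/11.8650
= -19.2480/11.8650
= -1.6223

z = -1.6223


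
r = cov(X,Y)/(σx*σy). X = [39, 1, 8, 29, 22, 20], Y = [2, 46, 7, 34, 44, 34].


Mean X = 19.8333, Mean Y = 27.8333
SD X = 12.588575, SD Y = 17.169903
Cov = -83.027778
r = -83.027778/(12.588575*17.169903) = -0.3841

r = -0.3841


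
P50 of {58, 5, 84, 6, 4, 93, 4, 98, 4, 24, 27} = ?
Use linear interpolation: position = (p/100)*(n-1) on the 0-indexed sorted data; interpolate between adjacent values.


Sorted: 4, 4, 4, 5, 6, 24, 27, 58, 84, 93, 98
n = 11
Index = 50/100 * 10 = 5.0000
Lower = data[5] = 24, Upper = data[6] = 27
P50 = 24 + 0*(3) = 24.0000

P50 = 24.0000


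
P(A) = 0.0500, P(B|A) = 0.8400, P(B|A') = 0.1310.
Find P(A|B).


P(B) = P(B|A)*P(A) + P(B|A')*P(A')
= 0.8400*0.0500 + 0.1310*0.9500
= 0.042000 + 0.124450 = 0.166450
P(A|B) = 0.042000/0.166450 = 0.2523

P(A|B) = 0.2523


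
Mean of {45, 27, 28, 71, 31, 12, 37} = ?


Sum = 45 + 27 + 28 + 71 + 31 + 12 + 37 = 251
n = 7
Mean = 251/7 = 35.8571

Mean = 35.8571


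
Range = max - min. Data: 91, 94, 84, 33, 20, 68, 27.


Max = 94, Min = 20
Range = 94 - 20 = 74

Range = 74


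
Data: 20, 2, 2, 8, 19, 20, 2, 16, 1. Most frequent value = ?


Frequencies: 1:1, 2:3, 8:1, 16:1, 19:1, 20:2
Max frequency = 3
Mode = 2

Mode = 2


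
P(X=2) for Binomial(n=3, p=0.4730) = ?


C(3,2) = 3
p^2 = 0.223729
(1-p)^1 = 0.527000
P = 3 * 0.223729 * 0.527000 = 0.3537

P(X=2) = 0.3537


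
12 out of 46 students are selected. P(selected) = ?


P = 12/46 = 0.2609

P = 0.2609


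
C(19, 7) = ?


C(19,7) = 19!/(7! × 12!)
= 121645100408832000/(5040 × 479001600)
= 50388

C(19,7) = 50388


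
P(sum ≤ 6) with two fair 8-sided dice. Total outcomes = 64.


Total outcomes = 8×8 = 64
Favorable (sum ≤ 6): 15
P = 15/64 = 0.2344

P = 0.2344


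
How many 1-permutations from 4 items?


P(4,1) = 4!/3!
= 24/6
= 4

P(4,1) = 4


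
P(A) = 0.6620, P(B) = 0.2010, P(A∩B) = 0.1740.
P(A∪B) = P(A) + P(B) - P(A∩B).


P(A∪B) = 0.6620 + 0.2010 - 0.1740
= 0.8630 - 0.1740
= 0.6890

P(A∪B) = 0.6890


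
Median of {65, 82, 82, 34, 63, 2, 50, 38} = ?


Sorted: 2, 34, 38, 50, 63, 65, 82, 82
n = 8 (even)
Middle values: 50 and 63
Median = (50+63)/2 = 56.5000

Median = 56.5000


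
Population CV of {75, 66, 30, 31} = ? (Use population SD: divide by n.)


Mean = 50.5000
SD = 20.2546
CV = (20.2546/50.5000)*100 = 40.1082%

CV = 40.1082%


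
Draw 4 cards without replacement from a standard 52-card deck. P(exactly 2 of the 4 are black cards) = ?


Hypergeometric: P(X=2) = C(26,2)·C(26,2) / C(52,4)
= 325 × 325 / 270725
= 105625/270725 = 0.3902

P = 0.3902


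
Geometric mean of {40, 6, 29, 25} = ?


Product = 40 × 6 × 29 × 25 = 174000
GM = 174000^(1/4) = 20.4238

GM = 20.4238


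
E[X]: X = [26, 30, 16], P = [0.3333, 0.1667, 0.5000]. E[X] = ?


E[X] = 26*0.3333 + 30*0.1667 + 16*0.5000
= 8.6658 + 5.0010 + 8.0000
= 21.6668

E[X] = 21.6668


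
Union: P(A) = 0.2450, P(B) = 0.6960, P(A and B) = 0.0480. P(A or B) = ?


P(A∪B) = 0.2450 + 0.6960 - 0.0480
= 0.9410 - 0.0480
= 0.8930

P(A∪B) = 0.8930


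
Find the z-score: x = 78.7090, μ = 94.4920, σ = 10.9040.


z = (78.7090 - 94.4920)/10.9040
= -15.7830/10.9040
= -1.4475

z = -1.4475


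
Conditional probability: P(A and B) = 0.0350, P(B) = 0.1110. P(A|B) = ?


P(A|B) = 0.0350/0.1110 = 0.3153

P(A|B) = 0.3153


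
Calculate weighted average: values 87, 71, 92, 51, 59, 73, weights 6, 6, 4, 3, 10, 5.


Numerator = 87*6 + 71*6 + 92*4 + 51*3 + 59*10 + 73*5 = 2424
Denominator = 6 + 6 + 4 + 3 + 10 + 5 = 34
WM = 2424/34 = 71.2941

WM = 71.2941


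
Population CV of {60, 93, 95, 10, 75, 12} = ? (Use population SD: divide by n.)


Mean = 57.5000
SD = 34.8939
CV = (34.8939/57.5000)*100 = 60.6850%

CV = 60.6850%


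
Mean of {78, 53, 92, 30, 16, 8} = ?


Sum = 78 + 53 + 92 + 30 + 16 + 8 = 277
n = 6
Mean = 277/6 = 46.1667

Mean = 46.1667


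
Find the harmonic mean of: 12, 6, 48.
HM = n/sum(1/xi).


Sum of reciprocals = 1/12 + 1/6 + 1/48 = 0.270833
HM = 3/0.270833 = 11.0769

HM = 11.0769


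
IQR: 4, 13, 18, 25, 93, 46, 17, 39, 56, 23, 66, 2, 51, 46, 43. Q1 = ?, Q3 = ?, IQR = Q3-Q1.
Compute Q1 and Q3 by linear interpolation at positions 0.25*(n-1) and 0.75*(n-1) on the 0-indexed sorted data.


Sorted: 2, 4, 13, 17, 18, 23, 25, 39, 43, 46, 46, 51, 56, 66, 93
Q1 (25th %ile) = 17.5000
Q3 (75th %ile) = 48.5000
IQR = 48.5000 - 17.5000 = 31.0000

IQR = 31.0000


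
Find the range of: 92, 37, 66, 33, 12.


Max = 92, Min = 12
Range = 92 - 12 = 80

Range = 80


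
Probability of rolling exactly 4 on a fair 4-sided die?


Favorable outcomes (roll = 4): 1
Total outcomes = 4
P = 1/4 = 0.2500

P = 0.2500


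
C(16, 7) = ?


C(16,7) = 16!/(7! × 9!)
= 20922789888000/(5040 × 362880)
= 11440

C(16,7) = 11440


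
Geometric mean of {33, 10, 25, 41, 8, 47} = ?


Product = 33 × 10 × 25 × 41 × 8 × 47 = 127182000
GM = 127182000^(1/6) = 22.4253

GM = 22.4253


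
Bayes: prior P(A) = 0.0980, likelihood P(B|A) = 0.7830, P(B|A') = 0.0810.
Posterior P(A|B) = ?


P(B) = P(B|A)*P(A) + P(B|A')*P(A')
= 0.7830*0.0980 + 0.0810*0.9020
= 0.076734 + 0.073062 = 0.149796
P(A|B) = 0.076734/0.149796 = 0.5123

P(A|B) = 0.5123


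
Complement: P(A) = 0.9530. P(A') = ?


P(not A) = 1 - 0.9530 = 0.0470

P(not A) = 0.0470


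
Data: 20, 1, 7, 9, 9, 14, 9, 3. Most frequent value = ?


Frequencies: 1:1, 3:1, 7:1, 9:3, 14:1, 20:1
Max frequency = 3
Mode = 9

Mode = 9


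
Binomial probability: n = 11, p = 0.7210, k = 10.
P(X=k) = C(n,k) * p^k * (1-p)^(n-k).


C(11,10) = 11
p^10 = 0.037962
(1-p)^1 = 0.279000
P = 11 * 0.037962 * 0.279000 = 0.1165

P(X=10) = 0.1165


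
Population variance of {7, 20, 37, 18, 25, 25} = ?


Mean = 22.0000
Squared deviations: 225.0000, 4.0000, 225.0000, 16.0000, 9.0000, 9.0000
Sum = 488.0000
Variance = 488.0000/6 = 81.3333

Variance = 81.3333


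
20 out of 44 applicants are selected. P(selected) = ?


P = 20/44 = 0.4545

P = 0.4545


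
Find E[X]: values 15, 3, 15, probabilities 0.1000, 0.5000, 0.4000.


E[X] = 15*0.1000 + 3*0.5000 + 15*0.4000
= 1.5000 + 1.5000 + 6.0000
= 9.0000

E[X] = 9.0000


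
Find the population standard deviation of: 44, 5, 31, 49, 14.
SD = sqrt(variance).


Mean = 28.6000
Variance = 285.8400
SD = sqrt(285.8400) = 16.9068

SD = 16.9068


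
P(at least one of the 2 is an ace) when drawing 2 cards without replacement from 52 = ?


P(at least one) = 1 - P(none)
P(none) = (48/52) × (47/51) = 0.850679
P(at least one) = 1 - 0.850679 = 0.1493

P = 0.1493


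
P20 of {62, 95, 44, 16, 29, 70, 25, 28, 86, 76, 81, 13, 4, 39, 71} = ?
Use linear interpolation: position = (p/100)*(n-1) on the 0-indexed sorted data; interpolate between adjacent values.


Sorted: 4, 13, 16, 25, 28, 29, 39, 44, 62, 70, 71, 76, 81, 86, 95
n = 15
Index = 20/100 * 14 = 2.8000
Lower = data[2] = 16, Upper = data[3] = 25
P20 = 16 + 0.8000*(9) = 23.2000

P20 = 23.2000


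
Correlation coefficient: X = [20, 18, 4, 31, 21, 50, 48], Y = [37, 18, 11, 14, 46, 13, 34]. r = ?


Mean X = 27.4286, Mean Y = 24.7143
SD X = 15.490616, SD Y = 12.958332
Cov = 6.408163
r = 6.408163/(15.490616*12.958332) = 0.0319

r = 0.0319


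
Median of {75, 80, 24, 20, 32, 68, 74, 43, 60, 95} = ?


Sorted: 20, 24, 32, 43, 60, 68, 74, 75, 80, 95
n = 10 (even)
Middle values: 60 and 68
Median = (60+68)/2 = 64.0000

Median = 64.0000


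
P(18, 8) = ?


P(18,8) = 18!/10!
= 6402373705728000/3628800
= 1764322560

P(18,8) = 1764322560


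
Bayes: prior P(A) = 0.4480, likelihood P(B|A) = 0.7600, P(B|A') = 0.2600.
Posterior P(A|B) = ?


P(B) = P(B|A)*P(A) + P(B|A')*P(A')
= 0.7600*0.4480 + 0.2600*0.5520
= 0.340480 + 0.143520 = 0.484000
P(A|B) = 0.340480/0.484000 = 0.7035

P(A|B) = 0.7035


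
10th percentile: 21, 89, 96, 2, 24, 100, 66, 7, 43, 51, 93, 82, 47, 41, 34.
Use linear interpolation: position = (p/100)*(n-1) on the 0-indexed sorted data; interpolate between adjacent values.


Sorted: 2, 7, 21, 24, 34, 41, 43, 47, 51, 66, 82, 89, 93, 96, 100
n = 15
Index = 10/100 * 14 = 1.4000
Lower = data[1] = 7, Upper = data[2] = 21
P10 = 7 + 0.4000*(14) = 12.6000

P10 = 12.6000


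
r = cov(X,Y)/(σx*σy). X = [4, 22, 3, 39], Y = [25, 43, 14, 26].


Mean X = 17.0000, Mean Y = 27.0000
SD X = 14.781745, SD Y = 10.368221
Cov = 66.500000
r = 66.500000/(14.781745*10.368221) = 0.4339

r = 0.4339


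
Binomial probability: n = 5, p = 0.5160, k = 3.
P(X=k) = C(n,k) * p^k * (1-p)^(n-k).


C(5,3) = 10
p^3 = 0.137388
(1-p)^2 = 0.234256
P = 10 * 0.137388 * 0.234256 = 0.3218

P(X=3) = 0.3218


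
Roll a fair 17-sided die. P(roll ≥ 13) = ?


Favorable outcomes (roll ≥ 13): 5
Total outcomes = 17
P = 5/17 = 0.2941

P = 0.2941


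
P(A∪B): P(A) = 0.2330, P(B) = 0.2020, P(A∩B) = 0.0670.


P(A∪B) = 0.2330 + 0.2020 - 0.0670
= 0.4350 - 0.0670
= 0.3680

P(A∪B) = 0.3680


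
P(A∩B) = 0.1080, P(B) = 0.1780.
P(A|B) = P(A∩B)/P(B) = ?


P(A|B) = 0.1080/0.1780 = 0.6067

P(A|B) = 0.6067


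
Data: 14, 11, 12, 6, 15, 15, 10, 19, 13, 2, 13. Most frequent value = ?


Frequencies: 2:1, 6:1, 10:1, 11:1, 12:1, 13:2, 14:1, 15:2, 19:1
Max frequency = 2
Mode = 13, 15

Mode = 13, 15


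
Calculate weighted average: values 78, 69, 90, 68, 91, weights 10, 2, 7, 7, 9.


Numerator = 78*10 + 69*2 + 90*7 + 68*7 + 91*9 = 2843
Denominator = 10 + 2 + 7 + 7 + 9 = 35
WM = 2843/35 = 81.2286

WM = 81.2286


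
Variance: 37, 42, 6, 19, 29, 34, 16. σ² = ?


Mean = 26.1429
Squared deviations: 117.8776, 251.4490, 405.7347, 51.0204, 8.1633, 61.7347, 102.8776
Sum = 998.8571
Variance = 998.8571/7 = 142.6939

Variance = 142.6939


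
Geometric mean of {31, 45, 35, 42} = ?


Product = 31 × 45 × 35 × 42 = 2050650
GM = 2050650^(1/4) = 37.8419

GM = 37.8419


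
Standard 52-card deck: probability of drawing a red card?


26 red cards in 52 cards
P = 26/52 = 0.5000

P = 0.5000


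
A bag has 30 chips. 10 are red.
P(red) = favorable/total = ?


P = 10/30 = 0.3333

P = 0.3333


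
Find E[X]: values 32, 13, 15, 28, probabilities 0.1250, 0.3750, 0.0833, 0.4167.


E[X] = 32*0.1250 + 13*0.3750 + 15*0.0833 + 28*0.4167
= 4.0000 + 4.8750 + 1.2495 + 11.6676
= 21.7921

E[X] = 21.7921


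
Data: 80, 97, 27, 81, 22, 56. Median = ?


Sorted: 22, 27, 56, 80, 81, 97
n = 6 (even)
Middle values: 56 and 80
Median = (56+80)/2 = 68.0000

Median = 68.0000


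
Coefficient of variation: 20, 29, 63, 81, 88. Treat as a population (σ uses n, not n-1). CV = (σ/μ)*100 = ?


Mean = 56.2000
SD = 27.2866
CV = (27.2866/56.2000)*100 = 48.5527%

CV = 48.5527%


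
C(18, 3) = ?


C(18,3) = 18!/(3! × 15!)
= 6402373705728000/(6 × 1307674368000)
= 816

C(18,3) = 816


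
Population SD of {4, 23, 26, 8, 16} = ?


Mean = 15.4000
Variance = 71.0400
SD = sqrt(71.0400) = 8.4285

SD = 8.4285


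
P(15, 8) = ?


P(15,8) = 15!/7!
= 1307674368000/5040
= 259459200

P(15,8) = 259459200


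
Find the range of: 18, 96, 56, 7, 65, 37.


Max = 96, Min = 7
Range = 96 - 7 = 89

Range = 89


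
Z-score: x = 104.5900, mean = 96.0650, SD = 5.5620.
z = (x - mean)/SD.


z = (104.5900 - 96.0650)/5.5620
= 8.5250/5.5620
= 1.5327

z = 1.5327


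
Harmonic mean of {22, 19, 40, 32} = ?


Sum of reciprocals = 1/22 + 1/19 + 1/40 + 1/32 = 0.154336
HM = 4/0.154336 = 25.9175

HM = 25.9175


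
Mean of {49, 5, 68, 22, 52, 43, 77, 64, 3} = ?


Sum = 49 + 5 + 68 + 22 + 52 + 43 + 77 + 64 + 3 = 383
n = 9
Mean = 383/9 = 42.5556

Mean = 42.5556


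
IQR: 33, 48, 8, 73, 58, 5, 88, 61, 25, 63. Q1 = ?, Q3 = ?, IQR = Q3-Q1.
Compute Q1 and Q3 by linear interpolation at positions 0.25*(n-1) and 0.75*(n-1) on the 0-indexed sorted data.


Sorted: 5, 8, 25, 33, 48, 58, 61, 63, 73, 88
Q1 (25th %ile) = 27.0000
Q3 (75th %ile) = 62.5000
IQR = 62.5000 - 27.0000 = 35.5000

IQR = 35.5000


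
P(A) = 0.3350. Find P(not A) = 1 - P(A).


P(not A) = 1 - 0.3350 = 0.6650

P(not A) = 0.6650


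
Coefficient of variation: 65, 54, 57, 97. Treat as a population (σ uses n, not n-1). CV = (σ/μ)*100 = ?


Mean = 68.2500
SD = 17.0789
CV = (17.0789/68.2500)*100 = 25.0240%

CV = 25.0240%


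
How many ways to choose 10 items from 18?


C(18,10) = 18!/(10! × 8!)
= 6402373705728000/(3628800 × 40320)
= 43758

C(18,10) = 43758


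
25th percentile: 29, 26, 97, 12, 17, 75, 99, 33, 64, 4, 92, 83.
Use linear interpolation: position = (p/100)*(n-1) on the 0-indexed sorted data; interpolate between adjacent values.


Sorted: 4, 12, 17, 26, 29, 33, 64, 75, 83, 92, 97, 99
n = 12
Index = 25/100 * 11 = 2.7500
Lower = data[2] = 17, Upper = data[3] = 26
P25 = 17 + 0.7500*(9) = 23.7500

P25 = 23.7500


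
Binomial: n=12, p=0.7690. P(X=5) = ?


C(12,5) = 792
p^5 = 0.268925
(1-p)^7 = 3.509812e-05
P = 792 * 0.268925 * 3.509812e-05 = 0.0075

P(X=5) = 0.0075


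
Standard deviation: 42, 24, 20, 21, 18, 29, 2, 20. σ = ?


Mean = 22.0000
Variance = 109.7500
SD = sqrt(109.7500) = 10.4762

SD = 10.4762


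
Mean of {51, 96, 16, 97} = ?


Sum = 51 + 96 + 16 + 97 = 260
n = 4
Mean = 260/4 = 65.0000

Mean = 65.0000


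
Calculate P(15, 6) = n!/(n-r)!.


P(15,6) = 15!/9!
= 1307674368000/362880
= 3603600

P(15,6) = 3603600


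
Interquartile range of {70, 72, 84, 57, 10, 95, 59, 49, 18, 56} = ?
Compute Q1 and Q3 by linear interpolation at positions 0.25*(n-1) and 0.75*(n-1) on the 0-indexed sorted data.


Sorted: 10, 18, 49, 56, 57, 59, 70, 72, 84, 95
Q1 (25th %ile) = 50.7500
Q3 (75th %ile) = 71.5000
IQR = 71.5000 - 50.7500 = 20.7500

IQR = 20.7500


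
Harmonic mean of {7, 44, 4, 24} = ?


Sum of reciprocals = 1/7 + 1/44 + 1/4 + 1/24 = 0.457251
HM = 4/0.457251 = 8.7479

HM = 8.7479


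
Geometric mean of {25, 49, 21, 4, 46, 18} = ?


Product = 25 × 49 × 21 × 4 × 46 × 18 = 85201200
GM = 85201200^(1/6) = 20.9769

GM = 20.9769


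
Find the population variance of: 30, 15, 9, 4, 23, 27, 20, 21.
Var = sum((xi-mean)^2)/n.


Mean = 18.6250
Squared deviations: 129.3906, 13.1406, 92.6406, 213.8906, 19.1406, 70.1406, 1.8906, 5.6406
Sum = 545.8750
Variance = 545.8750/8 = 68.2344

Variance = 68.2344


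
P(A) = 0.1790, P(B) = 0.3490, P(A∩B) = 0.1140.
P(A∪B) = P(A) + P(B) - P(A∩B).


P(A∪B) = 0.1790 + 0.3490 - 0.1140
= 0.5280 - 0.1140
= 0.4140

P(A∪B) = 0.4140


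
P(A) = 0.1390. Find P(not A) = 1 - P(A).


P(not A) = 1 - 0.1390 = 0.8610

P(not A) = 0.8610


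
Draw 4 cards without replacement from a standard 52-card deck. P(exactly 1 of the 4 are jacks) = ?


Hypergeometric: P(X=1) = C(4,1)·C(48,3) / C(52,4)
= 4 × 17296 / 270725
= 69184/270725 = 0.2556

P = 0.2556


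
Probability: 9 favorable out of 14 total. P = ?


P = 9/14 = 0.6429

P = 0.6429


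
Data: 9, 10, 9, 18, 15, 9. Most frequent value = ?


Frequencies: 9:3, 10:1, 15:1, 18:1
Max frequency = 3
Mode = 9

Mode = 9


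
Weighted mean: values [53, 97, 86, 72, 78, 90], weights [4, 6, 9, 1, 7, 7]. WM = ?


Numerator = 53*4 + 97*6 + 86*9 + 72*1 + 78*7 + 90*7 = 2816
Denominator = 4 + 6 + 9 + 1 + 7 + 7 = 34
WM = 2816/34 = 82.8235

WM = 82.8235


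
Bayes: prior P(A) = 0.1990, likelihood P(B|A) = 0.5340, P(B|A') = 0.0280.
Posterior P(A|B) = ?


P(B) = P(B|A)*P(A) + P(B|A')*P(A')
= 0.5340*0.1990 + 0.0280*0.8010
= 0.106266 + 0.022428 = 0.128694
P(A|B) = 0.106266/0.128694 = 0.8257

P(A|B) = 0.8257


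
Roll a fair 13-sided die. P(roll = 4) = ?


Favorable outcomes (roll = 4): 1
Total outcomes = 13
P = 1/13 = 0.0769

P = 0.0769


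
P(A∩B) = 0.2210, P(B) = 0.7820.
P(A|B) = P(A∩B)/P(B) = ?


P(A|B) = 0.2210/0.7820 = 0.2826

P(A|B) = 0.2826


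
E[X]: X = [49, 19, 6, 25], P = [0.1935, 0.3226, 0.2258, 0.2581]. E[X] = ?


E[X] = 49*0.1935 + 19*0.3226 + 6*0.2258 + 25*0.2581
= 9.4815 + 6.1294 + 1.3548 + 6.4525
= 23.4182

E[X] = 23.4182


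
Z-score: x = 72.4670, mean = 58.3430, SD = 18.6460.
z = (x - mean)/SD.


z = (72.4670 - 58.3430)/18.6460
= 14.1240/18.6460
= 0.7575

z = 0.7575


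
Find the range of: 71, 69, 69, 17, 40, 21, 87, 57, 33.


Max = 87, Min = 17
Range = 87 - 17 = 70

Range = 70


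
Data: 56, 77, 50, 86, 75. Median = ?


Sorted: 50, 56, 75, 77, 86
n = 5 (odd)
Middle value = 75

Median = 75


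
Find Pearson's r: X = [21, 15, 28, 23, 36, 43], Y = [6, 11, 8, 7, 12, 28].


Mean X = 27.6667, Mean Y = 12.0000
SD X = 9.410396, SD Y = 7.461010
Cov = 53.333333
r = 53.333333/(9.410396*7.461010) = 0.7596

r = 0.7596


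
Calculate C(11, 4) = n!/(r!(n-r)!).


C(11,4) = 11!/(4! × 7!)
= 39916800/(24 × 5040)
= 330

C(11,4) = 330


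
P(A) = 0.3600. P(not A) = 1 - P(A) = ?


P(not A) = 1 - 0.3600 = 0.6400

P(not A) = 0.6400


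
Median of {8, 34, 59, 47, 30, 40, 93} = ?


Sorted: 8, 30, 34, 40, 47, 59, 93
n = 7 (odd)
Middle value = 40

Median = 40


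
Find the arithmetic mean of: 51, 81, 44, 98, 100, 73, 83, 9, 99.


Sum = 51 + 81 + 44 + 98 + 100 + 73 + 83 + 9 + 99 = 638
n = 9
Mean = 638/9 = 70.8889

Mean = 70.8889


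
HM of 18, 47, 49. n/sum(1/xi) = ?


Sum of reciprocals = 1/18 + 1/47 + 1/49 = 0.097240
HM = 3/0.097240 = 30.8514

HM = 30.8514


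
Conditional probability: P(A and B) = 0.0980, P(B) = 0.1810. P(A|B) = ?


P(A|B) = 0.0980/0.1810 = 0.5414

P(A|B) = 0.5414


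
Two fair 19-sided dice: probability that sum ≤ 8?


Total outcomes = 19×19 = 361
Favorable (sum ≤ 8): 28
P = 28/361 = 0.0776

P = 0.0776


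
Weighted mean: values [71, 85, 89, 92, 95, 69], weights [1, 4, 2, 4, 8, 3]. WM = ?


Numerator = 71*1 + 85*4 + 89*2 + 92*4 + 95*8 + 69*3 = 1924
Denominator = 1 + 4 + 2 + 4 + 8 + 3 = 22
WM = 1924/22 = 87.4545

WM = 87.4545


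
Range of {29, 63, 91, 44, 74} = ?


Max = 91, Min = 29
Range = 91 - 29 = 62

Range = 62


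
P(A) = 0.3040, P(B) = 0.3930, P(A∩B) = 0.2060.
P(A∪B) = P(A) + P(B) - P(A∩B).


P(A∪B) = 0.3040 + 0.3930 - 0.2060
= 0.6970 - 0.2060
= 0.4910

P(A∪B) = 0.4910


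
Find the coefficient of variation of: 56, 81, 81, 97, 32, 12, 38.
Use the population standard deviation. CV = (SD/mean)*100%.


Mean = 56.7143
SD = 28.6940
CV = (28.6940/56.7143)*100 = 50.5940%

CV = 50.5940%


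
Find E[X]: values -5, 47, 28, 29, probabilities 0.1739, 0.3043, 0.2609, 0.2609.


E[X] = -5*0.1739 + 47*0.3043 + 28*0.2609 + 29*0.2609
= -0.8695 + 14.3021 + 7.3052 + 7.5661
= 28.3039

E[X] = 28.3039


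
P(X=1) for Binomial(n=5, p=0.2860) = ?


C(5,1) = 5
p^1 = 0.286000
(1-p)^4 = 0.259892
P = 5 * 0.286000 * 0.259892 = 0.3716

P(X=1) = 0.3716


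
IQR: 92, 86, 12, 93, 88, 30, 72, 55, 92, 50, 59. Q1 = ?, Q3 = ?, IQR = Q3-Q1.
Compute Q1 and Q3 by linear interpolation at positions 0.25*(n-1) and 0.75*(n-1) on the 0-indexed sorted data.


Sorted: 12, 30, 50, 55, 59, 72, 86, 88, 92, 92, 93
Q1 (25th %ile) = 52.5000
Q3 (75th %ile) = 90.0000
IQR = 90.0000 - 52.5000 = 37.5000

IQR = 37.5000


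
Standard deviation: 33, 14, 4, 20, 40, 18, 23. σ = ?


Mean = 21.7143
Variance = 121.9184
SD = sqrt(121.9184) = 11.0417

SD = 11.0417


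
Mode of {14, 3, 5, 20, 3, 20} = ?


Frequencies: 3:2, 5:1, 14:1, 20:2
Max frequency = 2
Mode = 3, 20

Mode = 3, 20


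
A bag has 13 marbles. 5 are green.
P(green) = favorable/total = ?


P = 5/13 = 0.3846

P = 0.3846


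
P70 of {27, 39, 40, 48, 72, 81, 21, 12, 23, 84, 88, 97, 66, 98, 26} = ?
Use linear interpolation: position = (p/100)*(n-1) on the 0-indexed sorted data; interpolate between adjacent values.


Sorted: 12, 21, 23, 26, 27, 39, 40, 48, 66, 72, 81, 84, 88, 97, 98
n = 15
Index = 70/100 * 14 = 9.8000
Lower = data[9] = 72, Upper = data[10] = 81
P70 = 72 + 0.8000*(9) = 79.2000

P70 = 79.2000


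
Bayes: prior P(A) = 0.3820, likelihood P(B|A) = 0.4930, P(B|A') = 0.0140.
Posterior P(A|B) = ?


P(B) = P(B|A)*P(A) + P(B|A')*P(A')
= 0.4930*0.3820 + 0.0140*0.6180
= 0.188326 + 0.008652 = 0.196978
P(A|B) = 0.188326/0.196978 = 0.9561

P(A|B) = 0.9561


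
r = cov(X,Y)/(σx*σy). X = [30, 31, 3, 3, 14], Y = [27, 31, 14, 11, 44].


Mean X = 16.2000, Mean Y = 25.4000
SD X = 12.351518, SD Y = 11.976644
Cov = 80.920000
r = 80.920000/(12.351518*11.976644) = 0.5470

r = 0.5470


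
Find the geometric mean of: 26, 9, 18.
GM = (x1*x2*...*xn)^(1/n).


Product = 26 × 9 × 18 = 4212
GM = 4212^(1/3) = 16.1496

GM = 16.1496


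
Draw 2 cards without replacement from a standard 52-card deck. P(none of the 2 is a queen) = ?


P(no queens) = (48/52) × (47/51)
= 0.8507

P = 0.8507


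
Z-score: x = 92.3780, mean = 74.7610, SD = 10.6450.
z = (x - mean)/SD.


z = (92.3780 - 74.7610)/10.6450
= 17.6170/10.6450
= 1.6550

z = 1.6550


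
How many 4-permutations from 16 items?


P(16,4) = 16!/12!
= 20922789888000/479001600
= 43680

P(16,4) = 43680


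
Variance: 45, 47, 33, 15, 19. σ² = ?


Mean = 31.8000
Squared deviations: 174.2400, 231.0400, 1.4400, 282.2400, 163.8400
Sum = 852.8000
Variance = 852.8000/5 = 170.5600

Variance = 170.5600


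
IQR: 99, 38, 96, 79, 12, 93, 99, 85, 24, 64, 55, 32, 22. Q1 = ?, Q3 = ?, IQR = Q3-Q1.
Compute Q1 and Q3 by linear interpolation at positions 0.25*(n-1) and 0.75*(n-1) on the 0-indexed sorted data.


Sorted: 12, 22, 24, 32, 38, 55, 64, 79, 85, 93, 96, 99, 99
Q1 (25th %ile) = 32.0000
Q3 (75th %ile) = 93.0000
IQR = 93.0000 - 32.0000 = 61.0000

IQR = 61.0000


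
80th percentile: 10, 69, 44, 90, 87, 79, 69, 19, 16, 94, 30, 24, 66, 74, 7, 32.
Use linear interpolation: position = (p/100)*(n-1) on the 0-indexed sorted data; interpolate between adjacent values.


Sorted: 7, 10, 16, 19, 24, 30, 32, 44, 66, 69, 69, 74, 79, 87, 90, 94
n = 16
Index = 80/100 * 15 = 12.0000
Lower = data[12] = 79, Upper = data[13] = 87
P80 = 79 + 0*(8) = 79.0000

P80 = 79.0000


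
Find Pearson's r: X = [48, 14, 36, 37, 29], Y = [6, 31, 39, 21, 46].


Mean X = 32.8000, Mean Y = 28.6000
SD X = 11.196428, SD Y = 14.037094
Cov = -90.680000
r = -90.680000/(11.196428*14.037094) = -0.5770

r = -0.5770


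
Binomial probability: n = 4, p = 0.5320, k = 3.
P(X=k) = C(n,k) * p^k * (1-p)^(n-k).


C(4,3) = 4
p^3 = 0.150569
(1-p)^1 = 0.468000
P = 4 * 0.150569 * 0.468000 = 0.2819

P(X=3) = 0.2819


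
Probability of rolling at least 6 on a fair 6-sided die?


Favorable outcomes (roll ≥ 6): 1
Total outcomes = 6
P = 1/6 = 0.1667

P = 0.1667


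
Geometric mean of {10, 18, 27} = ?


Product = 10 × 18 × 27 = 4860
GM = 4860^(1/3) = 16.9386

GM = 16.9386


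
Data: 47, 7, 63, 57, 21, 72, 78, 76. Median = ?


Sorted: 7, 21, 47, 57, 63, 72, 76, 78
n = 8 (even)
Middle values: 57 and 63
Median = (57+63)/2 = 60.0000

Median = 60.0000


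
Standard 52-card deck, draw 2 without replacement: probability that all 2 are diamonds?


P(all diamonds) = (13/52) × (12/51)
= 0.0588

P = 0.0588


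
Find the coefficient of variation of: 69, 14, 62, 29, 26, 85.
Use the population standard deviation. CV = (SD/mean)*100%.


Mean = 47.5000
SD = 25.8376
CV = (25.8376/47.5000)*100 = 54.3950%

CV = 54.3950%


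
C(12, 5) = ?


C(12,5) = 12!/(5! × 7!)
= 479001600/(120 × 5040)
= 792

C(12,5) = 792


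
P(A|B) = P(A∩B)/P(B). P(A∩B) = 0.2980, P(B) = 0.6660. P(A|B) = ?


P(A|B) = 0.2980/0.6660 = 0.4474

P(A|B) = 0.4474


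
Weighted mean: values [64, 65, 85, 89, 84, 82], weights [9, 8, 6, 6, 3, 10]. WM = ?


Numerator = 64*9 + 65*8 + 85*6 + 89*6 + 84*3 + 82*10 = 3212
Denominator = 9 + 8 + 6 + 6 + 3 + 10 = 42
WM = 3212/42 = 76.4762

WM = 76.4762


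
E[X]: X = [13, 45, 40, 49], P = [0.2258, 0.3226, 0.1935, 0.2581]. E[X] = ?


E[X] = 13*0.2258 + 45*0.3226 + 40*0.1935 + 49*0.2581
= 2.9354 + 14.5170 + 7.7400 + 12.6469
= 37.8393

E[X] = 37.8393


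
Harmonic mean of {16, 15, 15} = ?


Sum of reciprocals = 1/16 + 1/15 + 1/15 = 0.195833
HM = 3/0.195833 = 15.3191

HM = 15.3191


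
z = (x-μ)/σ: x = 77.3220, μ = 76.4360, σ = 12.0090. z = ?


z = (77.3220 - 76.4360)/12.0090
= 0.8860/12.0090
= 0.0738

z = 0.0738


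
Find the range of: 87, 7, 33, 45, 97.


Max = 97, Min = 7
Range = 97 - 7 = 90

Range = 90


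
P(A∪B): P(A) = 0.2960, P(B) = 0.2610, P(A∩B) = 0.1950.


P(A∪B) = 0.2960 + 0.2610 - 0.1950
= 0.5570 - 0.1950
= 0.3620

P(A∪B) = 0.3620


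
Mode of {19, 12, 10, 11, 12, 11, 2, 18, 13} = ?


Frequencies: 2:1, 10:1, 11:2, 12:2, 13:1, 18:1, 19:1
Max frequency = 2
Mode = 11, 12

Mode = 11, 12


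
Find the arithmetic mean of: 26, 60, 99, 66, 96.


Sum = 26 + 60 + 99 + 66 + 96 = 347
n = 5
Mean = 347/5 = 69.4000

Mean = 69.4000


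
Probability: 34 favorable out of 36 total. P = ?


P = 34/36 = 0.9444

P = 0.9444


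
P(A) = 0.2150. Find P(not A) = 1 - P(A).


P(not A) = 1 - 0.2150 = 0.7850

P(not A) = 0.7850


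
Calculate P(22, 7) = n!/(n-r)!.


P(22,7) = 22!/15!
= 1124000727777607680000/1307674368000
= 859541760

P(22,7) = 859541760


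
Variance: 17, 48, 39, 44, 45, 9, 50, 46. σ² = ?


Mean = 37.2500
Squared deviations: 410.0625, 115.5625, 3.0625, 45.5625, 60.0625, 798.0625, 162.5625, 76.5625
Sum = 1671.5000
Variance = 1671.5000/8 = 208.9375

Variance = 208.9375


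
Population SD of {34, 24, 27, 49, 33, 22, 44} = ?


Mean = 33.2857
Variance = 87.9184
SD = sqrt(87.9184) = 9.3765

SD = 9.3765


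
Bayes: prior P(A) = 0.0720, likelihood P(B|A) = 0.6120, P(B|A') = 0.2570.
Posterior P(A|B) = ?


P(B) = P(B|A)*P(A) + P(B|A')*P(A')
= 0.6120*0.0720 + 0.2570*0.9280
= 0.044064 + 0.238496 = 0.282560
P(A|B) = 0.044064/0.282560 = 0.1559

P(A|B) = 0.1559


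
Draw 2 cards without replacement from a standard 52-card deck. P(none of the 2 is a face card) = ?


P(no face cards) = (40/52) × (39/51)
= 0.5882

P = 0.5882


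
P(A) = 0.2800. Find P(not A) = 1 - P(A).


P(not A) = 1 - 0.2800 = 0.7200

P(not A) = 0.7200


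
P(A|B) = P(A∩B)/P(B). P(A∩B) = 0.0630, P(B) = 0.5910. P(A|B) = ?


P(A|B) = 0.0630/0.5910 = 0.1066

P(A|B) = 0.1066


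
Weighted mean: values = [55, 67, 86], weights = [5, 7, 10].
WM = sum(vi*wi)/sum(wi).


Numerator = 55*5 + 67*7 + 86*10 = 1604
Denominator = 5 + 7 + 10 = 22
WM = 1604/22 = 72.9091

WM = 72.9091


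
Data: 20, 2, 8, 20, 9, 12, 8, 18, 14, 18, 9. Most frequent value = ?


Frequencies: 2:1, 8:2, 9:2, 12:1, 14:1, 18:2, 20:2
Max frequency = 2
Mode = 8, 9, 18, 20

Mode = 8, 9, 18, 20


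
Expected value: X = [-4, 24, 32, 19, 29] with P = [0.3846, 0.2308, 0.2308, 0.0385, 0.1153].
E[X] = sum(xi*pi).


E[X] = -4*0.3846 + 24*0.2308 + 32*0.2308 + 19*0.0385 + 29*0.1153
= -1.5384 + 5.5392 + 7.3856 + 0.7315 + 3.3437
= 15.4616

E[X] = 15.4616


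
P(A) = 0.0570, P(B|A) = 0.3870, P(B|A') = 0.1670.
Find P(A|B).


P(B) = P(B|A)*P(A) + P(B|A')*P(A')
= 0.3870*0.0570 + 0.1670*0.9430
= 0.022059 + 0.157481 = 0.179540
P(A|B) = 0.022059/0.179540 = 0.1229

P(A|B) = 0.1229


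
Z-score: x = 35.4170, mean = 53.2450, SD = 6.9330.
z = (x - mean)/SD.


z = (35.4170 - 53.2450)/6.9330
= -17.8280/6.9330
= -2.5715

z = -2.5715


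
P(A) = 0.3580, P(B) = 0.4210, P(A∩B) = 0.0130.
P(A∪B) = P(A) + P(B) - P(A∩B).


P(A∪B) = 0.3580 + 0.4210 - 0.0130
= 0.7790 - 0.0130
= 0.7660

P(A∪B) = 0.7660


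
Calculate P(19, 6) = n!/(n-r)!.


P(19,6) = 19!/13!
= 121645100408832000/6227020800
= 19535040

P(19,6) = 19535040


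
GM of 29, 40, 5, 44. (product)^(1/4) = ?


Product = 29 × 40 × 5 × 44 = 255200
GM = 255200^(1/4) = 22.4761

GM = 22.4761


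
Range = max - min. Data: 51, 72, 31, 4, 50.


Max = 72, Min = 4
Range = 72 - 4 = 68

Range = 68


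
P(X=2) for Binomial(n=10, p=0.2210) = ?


C(10,2) = 45
p^2 = 0.048841
(1-p)^8 = 0.135612
P = 45 * 0.048841 * 0.135612 = 0.2981

P(X=2) = 0.2981


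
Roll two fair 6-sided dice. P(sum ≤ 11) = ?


Total outcomes = 6×6 = 36
Favorable (sum ≤ 11): 35
P = 35/36 = 0.9722

P = 0.9722


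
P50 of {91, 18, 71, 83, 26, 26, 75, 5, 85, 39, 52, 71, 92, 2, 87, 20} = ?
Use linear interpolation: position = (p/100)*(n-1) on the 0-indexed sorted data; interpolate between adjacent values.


Sorted: 2, 5, 18, 20, 26, 26, 39, 52, 71, 71, 75, 83, 85, 87, 91, 92
n = 16
Index = 50/100 * 15 = 7.5000
Lower = data[7] = 52, Upper = data[8] = 71
P50 = 52 + 0.5000*(19) = 61.5000

P50 = 61.5000


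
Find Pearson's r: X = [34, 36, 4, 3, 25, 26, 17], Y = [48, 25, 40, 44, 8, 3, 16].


Mean X = 20.7143, Mean Y = 26.2857
SD X = 12.325517, SD Y = 16.722220
Cov = -62.489796
r = -62.489796/(12.325517*16.722220) = -0.3032

r = -0.3032


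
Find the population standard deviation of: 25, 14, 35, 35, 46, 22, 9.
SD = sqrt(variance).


Mean = 26.5714
Variance = 144.2449
SD = sqrt(144.2449) = 12.0102

SD = 12.0102


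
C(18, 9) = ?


C(18,9) = 18!/(9! × 9!)
= 6402373705728000/(362880 × 362880)
= 48620

C(18,9) = 48620


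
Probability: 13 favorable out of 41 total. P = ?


P = 13/41 = 0.3171

P = 0.3171


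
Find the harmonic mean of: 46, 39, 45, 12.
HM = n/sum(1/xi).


Sum of reciprocals = 1/46 + 1/39 + 1/45 + 1/12 = 0.152936
HM = 4/0.152936 = 26.1548

HM = 26.1548


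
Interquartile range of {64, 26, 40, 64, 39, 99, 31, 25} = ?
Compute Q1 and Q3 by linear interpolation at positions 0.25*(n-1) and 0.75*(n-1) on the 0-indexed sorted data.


Sorted: 25, 26, 31, 39, 40, 64, 64, 99
Q1 (25th %ile) = 29.7500
Q3 (75th %ile) = 64.0000
IQR = 64.0000 - 29.7500 = 34.2500

IQR = 34.2500


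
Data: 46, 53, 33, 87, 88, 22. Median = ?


Sorted: 22, 33, 46, 53, 87, 88
n = 6 (even)
Middle values: 46 and 53
Median = (46+53)/2 = 49.5000

Median = 49.5000


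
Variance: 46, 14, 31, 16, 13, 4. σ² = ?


Mean = 20.6667
Squared deviations: 641.7778, 44.4444, 106.7778, 21.7778, 58.7778, 277.7778
Sum = 1151.3333
Variance = 1151.3333/6 = 191.8889

Variance = 191.8889


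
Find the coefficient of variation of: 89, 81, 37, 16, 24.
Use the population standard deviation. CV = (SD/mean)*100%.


Mean = 49.4000
SD = 29.9373
CV = (29.9373/49.4000)*100 = 60.6018%

CV = 60.6018%


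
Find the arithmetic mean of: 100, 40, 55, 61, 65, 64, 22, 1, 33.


Sum = 100 + 40 + 55 + 61 + 65 + 64 + 22 + 1 + 33 = 441
n = 9
Mean = 441/9 = 49.0000

Mean = 49.0000


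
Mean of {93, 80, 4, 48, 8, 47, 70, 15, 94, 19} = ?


Sum = 93 + 80 + 4 + 48 + 8 + 47 + 70 + 15 + 94 + 19 = 478
n = 10
Mean = 478/10 = 47.8000

Mean = 47.8000


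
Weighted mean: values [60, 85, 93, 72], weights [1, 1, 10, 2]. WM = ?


Numerator = 60*1 + 85*1 + 93*10 + 72*2 = 1219
Denominator = 1 + 1 + 10 + 2 = 14
WM = 1219/14 = 87.0714

WM = 87.0714


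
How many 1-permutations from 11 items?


P(11,1) = 11!/10!
= 39916800/3628800
= 11

P(11,1) = 11


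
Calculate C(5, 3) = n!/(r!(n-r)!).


C(5,3) = 5!/(3! × 2!)
= 120/(6 × 2)
= 10

C(5,3) = 10


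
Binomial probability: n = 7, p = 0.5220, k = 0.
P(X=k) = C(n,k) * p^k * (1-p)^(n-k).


C(7,0) = 1
p^0 = 1.000000
(1-p)^7 = 0.005702
P = 1 * 1.000000 * 0.005702 = 0.0057

P(X=0) = 0.0057


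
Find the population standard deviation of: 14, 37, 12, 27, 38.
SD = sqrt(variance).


Mean = 25.6000
Variance = 121.0400
SD = sqrt(121.0400) = 11.0018

SD = 11.0018


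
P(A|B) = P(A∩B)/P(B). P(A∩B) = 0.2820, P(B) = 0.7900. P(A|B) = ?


P(A|B) = 0.2820/0.7900 = 0.3570

P(A|B) = 0.3570


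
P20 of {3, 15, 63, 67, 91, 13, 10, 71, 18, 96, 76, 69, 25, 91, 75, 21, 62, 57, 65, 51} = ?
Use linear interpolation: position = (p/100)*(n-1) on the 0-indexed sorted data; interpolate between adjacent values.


Sorted: 3, 10, 13, 15, 18, 21, 25, 51, 57, 62, 63, 65, 67, 69, 71, 75, 76, 91, 91, 96
n = 20
Index = 20/100 * 19 = 3.8000
Lower = data[3] = 15, Upper = data[4] = 18
P20 = 15 + 0.8000*(3) = 17.4000

P20 = 17.4000


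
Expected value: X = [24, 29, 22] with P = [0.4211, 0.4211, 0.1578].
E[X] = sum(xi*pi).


E[X] = 24*0.4211 + 29*0.4211 + 22*0.1578
= 10.1064 + 12.2119 + 3.4716
= 25.7899

E[X] = 25.7899


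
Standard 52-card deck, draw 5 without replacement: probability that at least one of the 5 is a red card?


P(at least one) = 1 - P(none)
P(none) = (26/52) × (25/51) × (24/50) × (23/49) × (22/48) = 0.025310
P(at least one) = 1 - 0.025310 = 0.9747

P = 0.9747


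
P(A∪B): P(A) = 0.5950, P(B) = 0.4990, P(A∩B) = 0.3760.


P(A∪B) = 0.5950 + 0.4990 - 0.3760
= 1.0940 - 0.3760
= 0.7180

P(A∪B) = 0.7180


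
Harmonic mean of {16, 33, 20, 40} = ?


Sum of reciprocals = 1/16 + 1/33 + 1/20 + 1/40 = 0.167803
HM = 4/0.167803 = 23.8375

HM = 23.8375


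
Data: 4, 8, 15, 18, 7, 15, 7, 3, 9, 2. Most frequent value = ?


Frequencies: 2:1, 3:1, 4:1, 7:2, 8:1, 9:1, 15:2, 18:1
Max frequency = 2
Mode = 7, 15

Mode = 7, 15


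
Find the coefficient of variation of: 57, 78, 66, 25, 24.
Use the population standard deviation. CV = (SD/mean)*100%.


Mean = 50.0000
SD = 21.8632
CV = (21.8632/50.0000)*100 = 43.7264%

CV = 43.7264%


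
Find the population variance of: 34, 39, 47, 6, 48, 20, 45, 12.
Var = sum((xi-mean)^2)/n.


Mean = 31.3750
Squared deviations: 6.8906, 58.1406, 244.1406, 643.8906, 276.3906, 129.3906, 185.6406, 375.3906
Sum = 1919.8750
Variance = 1919.8750/8 = 239.9844

Variance = 239.9844


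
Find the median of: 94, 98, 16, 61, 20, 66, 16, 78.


Sorted: 16, 16, 20, 61, 66, 78, 94, 98
n = 8 (even)
Middle values: 61 and 66
Median = (61+66)/2 = 63.5000

Median = 63.5000
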